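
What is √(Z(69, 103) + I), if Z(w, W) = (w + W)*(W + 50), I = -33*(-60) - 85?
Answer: √28211 ≈ 167.96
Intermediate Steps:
I = 1895 (I = 1980 - 85 = 1895)
Z(w, W) = (50 + W)*(W + w) (Z(w, W) = (W + w)*(50 + W) = (50 + W)*(W + w))
√(Z(69, 103) + I) = √((103² + 50*103 + 50*69 + 103*69) + 1895) = √((10609 + 5150 + 3450 + 7107) + 1895) = √(26316 + 1895) = √28211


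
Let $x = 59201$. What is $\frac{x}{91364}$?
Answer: $\frac{59201}{91364} \approx 0.64797$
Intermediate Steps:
$\frac{x}{91364} = \frac{59201}{91364}$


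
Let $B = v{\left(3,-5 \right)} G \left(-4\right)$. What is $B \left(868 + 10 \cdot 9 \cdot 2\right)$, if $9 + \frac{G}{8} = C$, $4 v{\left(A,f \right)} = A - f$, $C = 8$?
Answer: $67072$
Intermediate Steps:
$v{\left(A,f \right)} = - \frac{f}{4} + \frac{A}{4}$ ($v{\left(A,f \right)} = \frac{A - f}{4} = - \frac{f}{4} + \frac{A}{4}$)
$G = -8$ ($G = -72 + 8 \cdot 8 = -72 + 64 = -8$)
$B = 64$ ($B = \left(\left(- \frac{1}{4}\right) \left(-5\right) + \frac{1}{4} \cdot 3\right) \left(-8\right) \left(-4\right) = \left(\frac{5}{4} + \frac{3}{4}\right) \left(-8\right) \left(-4\right) = 2 \left(-8\right) \left(-4\right) = \left(-16\right) \left(-4\right) = 64$)
$B \left(868 + 10 \cdot 9 \cdot 2\right) = 64 \left(868 + 10 \cdot 9 \cdot 2\right) = 64 \left(868 + 90 \cdot 2\right) = 64 \left(868 + 180\right) = 64 \cdot 1048 = 67072$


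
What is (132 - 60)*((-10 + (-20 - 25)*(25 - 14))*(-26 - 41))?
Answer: 2436120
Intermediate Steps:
(132 - 60)*((-10 + (-20 - 25)*(25 - 14))*(-26 - 41)) = 72*((-10 - 45*11)*(-67)) = 72*((-10 - 495)*(-67)) = 72*(-505*(-67)) = 72*33835 = 2436120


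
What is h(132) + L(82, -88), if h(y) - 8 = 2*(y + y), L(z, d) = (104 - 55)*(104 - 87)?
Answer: 1369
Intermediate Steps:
L(z, d) = 833 (L(z, d) = 49*17 = 833)
h(y) = 8 + 4*y (h(y) = 8 + 2*(y + y) = 8 + 2*(2*y) = 8 + 4*y)
h(132) + L(82, -88) = (8 + 4*132) + 833 = (8 + 528) + 833 = 536 + 833 = 1369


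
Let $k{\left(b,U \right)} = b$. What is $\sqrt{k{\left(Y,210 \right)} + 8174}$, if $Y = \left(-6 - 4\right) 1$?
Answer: $2 \sqrt{2041} \approx 90.355$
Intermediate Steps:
$Y = -10$ ($Y = \left(-10\right) 1 = -10$)
$\sqrt{k{\left(Y,210 \right)} + 8174} = \sqrt{-10 + 8174} = \sqrt{8164} = 2 \sqrt{2041}$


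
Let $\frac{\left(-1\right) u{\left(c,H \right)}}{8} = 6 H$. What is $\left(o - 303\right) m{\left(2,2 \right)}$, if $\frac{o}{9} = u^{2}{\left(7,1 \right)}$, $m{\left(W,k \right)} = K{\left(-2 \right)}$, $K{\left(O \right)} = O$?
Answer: $-40866$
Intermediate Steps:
$m{\left(W,k \right)} = -2$
$u{\left(c,H \right)} = - 48 H$ ($u{\left(c,H \right)} = - 8 \cdot 6 H = - 48 H$)
$o = 20736$ ($o = 9 \left(\left(-48\right) 1\right)^{2} = 9 \left(-48\right)^{2} = 9 \cdot 2304 = 20736$)
$\left(o - 303\right) m{\left(2,2 \right)} = \left(20736 - 303\right) \left(-2\right) = 20433 \left(-2\right) = -40866$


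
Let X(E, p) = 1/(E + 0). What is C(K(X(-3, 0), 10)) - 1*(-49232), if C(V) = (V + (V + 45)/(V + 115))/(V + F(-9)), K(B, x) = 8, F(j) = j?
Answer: 6054499/123 ≈ 49224.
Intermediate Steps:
X(E, p) = 1/E
C(V) = (V + (45 + V)/(115 + V))/(-9 + V) (C(V) = (V + (V + 45)/(V + 115))/(V - 9) = (V + (45 + V)/(115 + V))/(-9 + V))
C(K(X(-3, 0), 10)) - 1*(-49232) = (45 + 8² + 116*8)/(-1035 + 8² + 106*8) - 1*(-49232) = (45 + 64 + 928)/(-1035 + 64 + 848) + 49232 = 1037/(-123) + 49232 = -1/123*1037 + 49232 = -1037/123 + 49232 = 6054499/123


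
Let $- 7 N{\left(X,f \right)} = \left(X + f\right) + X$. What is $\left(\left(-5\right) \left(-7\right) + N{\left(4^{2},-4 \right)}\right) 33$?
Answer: $1023$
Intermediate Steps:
$N{\left(X,f \right)} = - \frac{2 X}{7} - \frac{f}{7}$ ($N{\left(X,f \right)} = - \frac{\left(X + f\right) + X}{7} = - \frac{f + 2 X}{7} = - \frac{2 X}{7} - \frac{f}{7}$)
$\left(\left(-5\right) \left(-7\right) + N{\left(4^{2},-4 \right)}\right) 33 = \left(\left(-5\right) \left(-7\right) - \left(- \frac{4}{7} + \frac{2 \cdot 4^{2}}{7}\right)\right) 33 = \left(35 + \left(\left(- \frac{2}{7}\right) 16 + \frac{4}{7}\right)\right) 33 = \left(35 + \left(- \frac{32}{7} + \frac{4}{7}\right)\right) 33 = \left(35 - 4\right) 33 = 31 \cdot 33 = 1023$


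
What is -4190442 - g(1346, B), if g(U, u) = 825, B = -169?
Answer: -4191267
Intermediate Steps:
-4190442 - g(1346, B) = -4190442 - 1*825 = -4190442 - 825 = -4191267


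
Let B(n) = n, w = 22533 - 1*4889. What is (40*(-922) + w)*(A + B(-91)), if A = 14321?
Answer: -273728280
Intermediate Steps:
w = 17644 (w = 22533 - 4889 = 17644)
(40*(-922) + w)*(A + B(-91)) = (40*(-922) + 17644)*(14321 - 91) = (-36880 + 17644)*14230 = -19236*14230 = -273728280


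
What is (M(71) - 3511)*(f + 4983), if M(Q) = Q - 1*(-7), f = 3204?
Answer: -28105971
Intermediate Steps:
M(Q) = 7 + Q (M(Q) = Q + 7 = 7 + Q)
(M(71) - 3511)*(f + 4983) = ((7 + 71) - 3511)*(3204 + 4983) = (78 - 3511)*8187 = -3433*8187 = -28105971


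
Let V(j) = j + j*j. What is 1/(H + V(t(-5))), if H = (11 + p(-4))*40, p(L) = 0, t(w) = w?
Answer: 1/460 ≈ 0.0021739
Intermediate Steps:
V(j) = j + j**2
H = 440 (H = (11 + 0)*40 = 11*40 = 440)
1/(H + V(t(-5))) = 1/(440 - 5*(1 - 5)) = 1/(440 - 5*(-4)) = 1/(440 + 20) = 1/460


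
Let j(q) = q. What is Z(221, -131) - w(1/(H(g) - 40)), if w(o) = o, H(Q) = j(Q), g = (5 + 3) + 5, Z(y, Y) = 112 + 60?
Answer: 4645/27 ≈ 172.04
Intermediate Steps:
Z(y, Y) = 172
g = 13 (g = 8 + 5 = 13)
H(Q) = Q
Z(221, -131) - w(1/(H(g) - 40)) = 172 - 1/(13 - 40) = 172 - 1/(-27) = 172 - 1*(-1/27) = 172 + 1/27 = 4645/27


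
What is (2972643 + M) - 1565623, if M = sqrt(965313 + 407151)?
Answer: 1407020 + 36*sqrt(1059) ≈ 1.4082e+6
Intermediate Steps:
M = 36*sqrt(1059) (M = sqrt(1372464) = 36*sqrt(1059) ≈ 1171.5)
(2972643 + M) - 1565623 = (2972643 + 36*sqrt(1059)) - 1565623 = 1407020 + 36*sqrt(1059)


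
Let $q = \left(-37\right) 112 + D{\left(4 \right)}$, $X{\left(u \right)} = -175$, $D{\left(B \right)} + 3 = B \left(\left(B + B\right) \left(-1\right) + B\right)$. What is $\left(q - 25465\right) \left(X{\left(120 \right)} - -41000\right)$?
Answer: $-1209563100$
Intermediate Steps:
$D{\left(B \right)} = -3 - B^{2}$ ($D{\left(B \right)} = -3 + B \left(\left(B + B\right) \left(-1\right) + B\right) = -3 + B \left(2 B \left(-1\right) + B\right) = -3 + B \left(- 2 B + B\right) = -3 + B \left(- B\right) = -3 - B^{2}$)
$q = -4163$ ($q = \left(-37\right) 112 - 19 = -4144 - 19 = -4163$)
$\left(q - 25465\right) \left(X{\left(120 \right)} - -41000\right) = \left(-4163 - 25465\right) \left(-175 - -41000\right) = - 29628 \left(-175 + 41000\right) = \left(-29628\right) 40825 = -1209563100$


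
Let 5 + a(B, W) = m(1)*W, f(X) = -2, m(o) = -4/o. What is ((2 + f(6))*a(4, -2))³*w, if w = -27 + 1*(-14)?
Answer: 0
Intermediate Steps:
a(B, W) = -5 - 4*W (a(B, W) = -5 + (-4/1)*W = -5 + (-4*1)*W = -5 - 4*W)
w = -41 (w = -27 - 14 = -41)
((2 + f(6))*a(4, -2))³*w = ((2 - 2)*(-5 - 4*(-2)))³*(-41) = (0*(-5 + 8))³*(-41) = (0*3)³*(-41) = 0³*(-41) = 0*(-41) = 0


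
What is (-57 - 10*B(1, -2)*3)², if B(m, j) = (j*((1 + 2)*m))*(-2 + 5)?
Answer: 233289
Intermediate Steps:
B(m, j) = 9*j*m (B(m, j) = (j*(3*m))*3 = (3*j*m)*3 = 9*j*m)
(-57 - 10*B(1, -2)*3)² = (-57 - 90*(-2)*3)² = (-57 - 10*(-18)*3)² = (-57 + 180*3)² = (-57 + 540)² = 483² = 233289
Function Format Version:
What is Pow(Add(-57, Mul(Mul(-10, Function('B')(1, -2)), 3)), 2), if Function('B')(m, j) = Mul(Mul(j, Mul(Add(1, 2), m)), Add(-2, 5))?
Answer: 233289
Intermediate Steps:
Function('B')(m, j) = Mul(9, j, m) (Function('B')(m, j) = Mul(Mul(j, Mul(3, m)), 3) = Mul(Mul(3, j, m), 3) = Mul(9, j, m))
Pow(Add(-57, Mul(Mul(-10, Function('B')(1, -2)), 3)), 2) = Pow(Add(-57, Mul(Mul(-10, Mul(9, -2, 1)), 3)), 2) = Pow(Add(-57, Mul(Mul(-10, -18), 3)), 2) = Pow(Add(-57, Mul(180, 3)), 2) = Pow(Add(-57, 540), 2) = Pow(483, 2) = 233289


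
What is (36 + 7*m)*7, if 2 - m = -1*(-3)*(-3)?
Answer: 791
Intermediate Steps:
m = 11 (m = 2 - (-1*(-3))*(-3) = 2 - 3*(-3) = 2 - 1*(-9) = 2 + 9 = 11)
(36 + 7*m)*7 = (36 + 7*11)*7 = (36 + 77)*7 = 113*7 = 791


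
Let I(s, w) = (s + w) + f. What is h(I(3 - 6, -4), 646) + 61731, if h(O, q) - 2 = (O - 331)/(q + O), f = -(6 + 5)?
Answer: 38767975/628 ≈ 61732.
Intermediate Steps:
f = -11 (f = -1*11 = -11)
I(s, w) = -11 + s + w (I(s, w) = (s + w) - 11 = -11 + s + w)
h(O, q) = 2 + (-331 + O)/(O + q) (h(O, q) = 2 + (O - 331)/(q + O) = 2 + (-331 + O)/(O + q))
h(I(3 - 6, -4), 646) + 61731 = (-331 + 2*646 + 3*(-11 + (3 - 6) - 4))/((-11 + (3 - 6) - 4) + 646) + 61731 = (-331 + 1292 + 3*(-11 - 3 - 4))/((-11 - 3 - 4) + 646) + 61731 = (-331 + 1292 + 3*(-18))/(-18 + 646) + 61731 = (-331 + 1292 - 54)/628 + 61731 = (1/628)*907 + 61731 = 907/628 + 61731 = 38767975/628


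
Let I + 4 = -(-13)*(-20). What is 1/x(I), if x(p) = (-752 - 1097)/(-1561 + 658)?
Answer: 21/43 ≈ 0.48837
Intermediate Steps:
I = -264 (I = -4 - (-13)*(-20) = -4 - 13*20 = -4 - 260 = -264)
x(p) = 43/21 (x(p) = -1849/(-903) = -1849*(-1/903) = 43/21)
1/x(I) = 1/(43/21) = 21/43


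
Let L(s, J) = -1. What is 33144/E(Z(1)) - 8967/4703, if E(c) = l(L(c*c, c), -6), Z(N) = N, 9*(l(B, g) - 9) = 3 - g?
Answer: 77893281/23515 ≈ 3312.5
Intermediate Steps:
l(B, g) = 28/3 - g/9 (l(B, g) = 9 + (3 - g)/9 = 9 + (⅓ - g/9) = 28/3 - g/9)
E(c) = 10 (E(c) = 28/3 - ⅑*(-6) = 28/3 + ⅔ = 10)
33144/E(Z(1)) - 8967/4703 = 33144/10 - 8967/4703 = 33144*(⅒) - 8967*1/4703 = 16572/5 - 8967/4703 = 77893281/23515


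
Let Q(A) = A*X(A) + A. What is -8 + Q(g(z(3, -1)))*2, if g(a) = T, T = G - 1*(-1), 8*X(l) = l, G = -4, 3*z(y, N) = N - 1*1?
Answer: -47/4 ≈ -11.750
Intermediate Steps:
z(y, N) = -1/3 + N/3 (z(y, N) = (N - 1*1)/3 = (N - 1)/3 = (-1 + N)/3 = -1/3 + N/3)
X(l) = l/8
T = -3 (T = -4 - 1*(-1) = -4 + 1 = -3)
g(a) = -3
Q(A) = A + A**2/8 (Q(A) = A*(A/8) + A = A**2/8 + A = A + A**2/8)
-8 + Q(g(z(3, -1)))*2 = -8 + ((1/8)*(-3)*(8 - 3))*2 = -8 + ((1/8)*(-3)*5)*2 = -8 - 15/8*2 = -8 - 15/4 = -47/4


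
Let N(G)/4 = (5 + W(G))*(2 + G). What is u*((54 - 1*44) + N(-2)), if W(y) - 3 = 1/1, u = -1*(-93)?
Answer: 930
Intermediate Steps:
u = 93
W(y) = 4 (W(y) = 3 + 1/1 = 3 + 1 = 4)
N(G) = 72 + 36*G (N(G) = 4*((5 + 4)*(2 + G)) = 4*(9*(2 + G)) = 4*(18 + 9*G) = 72 + 36*G)
u*((54 - 1*44) + N(-2)) = 93*((54 - 1*44) + (72 + 36*(-2))) = 93*((54 - 44) + (72 - 72)) = 93*(10 + 0) = 93*10 = 930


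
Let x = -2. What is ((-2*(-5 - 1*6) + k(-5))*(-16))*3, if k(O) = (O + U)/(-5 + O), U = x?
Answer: -5448/5 ≈ -1089.6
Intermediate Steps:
U = -2
k(O) = (-2 + O)/(-5 + O) (k(O) = (O - 2)/(-5 + O) = (-2 + O)/(-5 + O))
((-2*(-5 - 1*6) + k(-5))*(-16))*3 = ((-2*(-5 - 1*6) + (-2 - 5)/(-5 - 5))*(-16))*3 = ((-2*(-5 - 6) - 7/(-10))*(-16))*3 = ((-2*(-11) - ⅒*(-7))*(-16))*3 = ((22 + 7/10)*(-16))*3 = ((227/10)*(-16))*3 = -1816/5*3 = -5448/5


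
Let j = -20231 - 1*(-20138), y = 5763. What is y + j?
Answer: 5670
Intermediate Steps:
j = -93 (j = -20231 + 20138 = -93)
y + j = 5763 - 93 = 5670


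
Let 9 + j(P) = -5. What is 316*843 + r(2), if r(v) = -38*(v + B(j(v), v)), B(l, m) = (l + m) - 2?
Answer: 266844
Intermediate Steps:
j(P) = -14 (j(P) = -9 - 5 = -14)
B(l, m) = -2 + l + m
r(v) = 608 - 76*v (r(v) = -38*(v + (-2 - 14 + v)) = -38*(v + (-16 + v)) = -38*(-16 + 2*v) = 608 - 76*v)
316*843 + r(2) = 316*843 + (608 - 76*2) = 266388 + (608 - 152) = 266388 + 456 = 266844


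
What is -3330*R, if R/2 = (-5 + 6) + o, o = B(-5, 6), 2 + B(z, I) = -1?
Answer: 13320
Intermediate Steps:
B(z, I) = -3 (B(z, I) = -2 - 1 = -3)
o = -3
R = -4 (R = 2*((-5 + 6) - 3) = 2*(1 - 3) = 2*(-2) = -4)
-3330*R = -3330*(-4) = 13320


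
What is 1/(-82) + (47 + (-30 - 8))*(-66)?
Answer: -48709/82 ≈ -594.01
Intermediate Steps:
1/(-82) + (47 + (-30 - 8))*(-66) = -1/82 + (47 - 38)*(-66) = -1/82 + 9*(-66) = -1/82 - 594 = -48709/82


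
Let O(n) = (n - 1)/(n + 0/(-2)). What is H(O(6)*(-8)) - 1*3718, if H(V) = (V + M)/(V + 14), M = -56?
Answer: -40992/11 ≈ -3726.5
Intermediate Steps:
O(n) = (-1 + n)/n (O(n) = (-1 + n)/(n + 0*(-½)) = (-1 + n)/(n + 0) = (-1 + n)/n)
H(V) = (-56 + V)/(14 + V) (H(V) = (V - 56)/(V + 14) = (-56 + V)/(14 + V))
H(O(6)*(-8)) - 1*3718 = (-56 + ((-1 + 6)/6)*(-8))/(14 + ((-1 + 6)/6)*(-8)) - 1*3718 = (-56 + ((⅙)*5)*(-8))/(14 + ((⅙)*5)*(-8)) - 3718 = (-56 + (⅚)*(-8))/(14 + (⅚)*(-8)) - 3718 = (-56 - 20/3)/(14 - 20/3) - 3718 = -188/3/(22/3) - 3718 = (3/22)*(-188/3) - 3718 = -94/11 - 3718 = -40992/11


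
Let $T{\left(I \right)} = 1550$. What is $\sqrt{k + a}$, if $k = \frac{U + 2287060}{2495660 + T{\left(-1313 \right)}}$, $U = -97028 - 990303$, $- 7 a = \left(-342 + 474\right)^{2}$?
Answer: $\frac{i \sqrt{760452693023560390}}{17480470} \approx 49.886 i$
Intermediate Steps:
$a = - \frac{17424}{7}$ ($a = - \frac{\left(-342 + 474\right)^{2}}{7} = - \frac{132^{2}}{7} = \left(- \frac{1}{7}\right) 17424 = - \frac{17424}{7} \approx -2489.1$)
$U = -1087331$
$k = \frac{1199729}{2497210}$ ($k = \frac{-1087331 + 2287060}{2495660 + 1550} = \frac{1199729}{2497210} \approx 0.48043$)
$\sqrt{k + a} = \sqrt{\frac{1199729}{2497210} - \frac{17424}{7}} = \sqrt{- \frac{43502988937}{17480470}} = \frac{i \sqrt{760452693023560390}}{17480470}$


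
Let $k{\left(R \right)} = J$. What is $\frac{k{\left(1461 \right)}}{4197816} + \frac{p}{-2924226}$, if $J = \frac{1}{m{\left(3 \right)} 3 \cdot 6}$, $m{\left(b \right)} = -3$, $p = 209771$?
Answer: $- \frac{2641740342865}{36826088071248} \approx -0.071736$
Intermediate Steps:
$J = - \frac{1}{54}$ ($J = \frac{1}{\left(-3\right) 3 \cdot 6} = \frac{1}{\left(-9\right) 6} = \frac{1}{-54} = - \frac{1}{54} \approx -0.018519$)
$k{\left(R \right)} = - \frac{1}{54}$
$\frac{k{\left(1461 \right)}}{4197816} + \frac{p}{-2924226} = - \frac{1}{54 \cdot 4197816} + \frac{209771}{-2924226} = \left(- \frac{1}{54}\right) \frac{1}{4197816} + 209771 \left(- \frac{1}{2924226}\right) = - \frac{1}{226682064} - \frac{209771}{2924226} = - \frac{2641740342865}{36826088071248}$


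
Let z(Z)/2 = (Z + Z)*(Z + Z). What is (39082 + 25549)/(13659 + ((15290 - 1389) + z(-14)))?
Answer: 64631/29128 ≈ 2.2189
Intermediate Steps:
z(Z) = 8*Z**2 (z(Z) = 2*((Z + Z)*(Z + Z)) = 2*((2*Z)*(2*Z)) = 2*(4*Z**2) = 8*Z**2)
(39082 + 25549)/(13659 + ((15290 - 1389) + z(-14))) = (39082 + 25549)/(13659 + ((15290 - 1389) + 8*(-14)**2)) = 64631/(13659 + (13901 + 8*196)) = 64631/(13659 + (13901 + 1568)) = 64631/(13659 + 15469) = 64631/29128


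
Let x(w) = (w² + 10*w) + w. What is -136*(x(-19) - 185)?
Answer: 4488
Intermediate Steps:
x(w) = w² + 11*w
-136*(x(-19) - 185) = -136*(-19*(11 - 19) - 185) = -136*(-19*(-8) - 185) = -136*(152 - 185) = -136*(-33) = 4488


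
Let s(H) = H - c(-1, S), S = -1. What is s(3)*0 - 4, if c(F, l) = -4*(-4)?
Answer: -4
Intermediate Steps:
c(F, l) = 16
s(H) = -16 + H (s(H) = H - 1*16 = H - 16 = -16 + H)
s(3)*0 - 4 = (-16 + 3)*0 - 4 = -13*0 - 4 = 0 - 4 = -4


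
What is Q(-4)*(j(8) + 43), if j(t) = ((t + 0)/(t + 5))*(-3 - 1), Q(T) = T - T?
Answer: 0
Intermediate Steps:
Q(T) = 0
j(t) = -4*t/(5 + t) (j(t) = (t/(5 + t))*(-4) = -4*t/(5 + t))
Q(-4)*(j(8) + 43) = 0*(-4*8/(5 + 8) + 43) = 0*(-4*8/13 + 43) = 0*(-4*8*1/13 + 43) = 0*(-32/13 + 43) = 0*(527/13) = 0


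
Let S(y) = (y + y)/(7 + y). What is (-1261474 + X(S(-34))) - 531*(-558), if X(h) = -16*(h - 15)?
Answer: -26054360/27 ≈ -9.6498e+5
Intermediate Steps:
S(y) = 2*y/(7 + y) (S(y) = (2*y)/(7 + y) = 2*y/(7 + y))
X(h) = 240 - 16*h (X(h) = -16*(-15 + h) = 240 - 16*h)
(-1261474 + X(S(-34))) - 531*(-558) = (-1261474 + (240 - 32*(-34)/(7 - 34))) - 531*(-558) = (-1261474 + (240 - 32*(-34)/(-27))) + 296298 = (-1261474 + (240 - 32*(-34)*(-1)/27)) + 296298 = (-1261474 + (240 - 16*68/27)) + 296298 = (-1261474 + (240 - 1088/27)) + 296298 = (-1261474 + 5392/27) + 296298 = -34054406/27 + 296298 = -26054360/27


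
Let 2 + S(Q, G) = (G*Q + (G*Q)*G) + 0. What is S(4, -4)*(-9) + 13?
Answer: -401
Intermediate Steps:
S(Q, G) = -2 + G*Q + Q*G² (S(Q, G) = -2 + ((G*Q + (G*Q)*G) + 0) = -2 + ((G*Q + Q*G²) + 0) = -2 + (G*Q + Q*G²) = -2 + G*Q + Q*G²)
S(4, -4)*(-9) + 13 = (-2 - 4*4 + 4*(-4)²)*(-9) + 13 = (-2 - 16 + 4*16)*(-9) + 13 = (-2 - 16 + 64)*(-9) + 13 = 46*(-9) + 13 = -414 + 13 = -401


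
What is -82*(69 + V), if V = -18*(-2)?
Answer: -8610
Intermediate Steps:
V = 36
-82*(69 + V) = -82*(69 + 36) = -82*105 = -8610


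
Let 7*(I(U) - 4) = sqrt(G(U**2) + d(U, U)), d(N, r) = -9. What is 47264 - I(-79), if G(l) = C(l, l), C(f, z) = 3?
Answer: 47260 - I*sqrt(6)/7 ≈ 47260.0 - 0.34993*I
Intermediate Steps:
G(l) = 3
I(U) = 4 + I*sqrt(6)/7 (I(U) = 4 + sqrt(3 - 9)/7 = 4 + sqrt(-6)/7 = 4 + (I*sqrt(6))/7 = 4 + I*sqrt(6)/7)
47264 - I(-79) = 47264 - (4 + I*sqrt(6)/7) = 47264 + (-4 - I*sqrt(6)/7) = 47260 - I*sqrt(6)/7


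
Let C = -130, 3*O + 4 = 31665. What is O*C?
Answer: -4115930/3 ≈ -1.3720e+6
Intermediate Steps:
O = 31661/3 (O = -4/3 + (⅓)*31665 = -4/3 + 10555 = 31661/3 ≈ 10554.)
O*C = (31661/3)*(-130) = -4115930/3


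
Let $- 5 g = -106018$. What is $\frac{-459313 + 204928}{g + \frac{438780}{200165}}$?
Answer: $- \frac{50918973525}{4244657374} \approx -11.996$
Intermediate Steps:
$g = \frac{106018}{5}$ ($g = \left(- \frac{1}{5}\right) \left(-106018\right) = \frac{106018}{5} \approx 21204.0$)
$\frac{-459313 + 204928}{g + \frac{438780}{200165}} = \frac{-459313 + 204928}{\frac{106018}{5} + \frac{438780}{200165}} = - \frac{254385}{\frac{106018}{5} + 438780 \cdot \frac{1}{200165}} = - \frac{254385}{\frac{106018}{5} + \frac{87756}{40033}} = - \frac{254385}{\frac{4244657374}{200165}} = \left(-254385\right) \frac{200165}{4244657374} = - \frac{50918973525}{4244657374}$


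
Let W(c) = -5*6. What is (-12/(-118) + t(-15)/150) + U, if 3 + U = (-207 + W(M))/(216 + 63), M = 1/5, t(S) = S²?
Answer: -24667/10974 ≈ -2.2478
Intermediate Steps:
M = ⅕ ≈ 0.20000
W(c) = -30
U = -358/93 (U = -3 + (-207 - 30)/(216 + 63) = -3 - 237/279 = -3 - 237*1/279 = -3 - 79/93 = -358/93 ≈ -3.8495)
(-12/(-118) + t(-15)/150) + U = (-12/(-118) + (-15)²/150) - 358/93 = (-12*(-1/118) + 225*(1/150)) - 358/93 = (6/59 + 3/2) - 358/93 = 189/118 - 358/93 = -24667/10974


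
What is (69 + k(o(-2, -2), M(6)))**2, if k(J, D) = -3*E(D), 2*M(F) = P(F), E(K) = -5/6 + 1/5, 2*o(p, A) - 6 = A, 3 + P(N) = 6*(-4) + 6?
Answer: 502681/100 ≈ 5026.8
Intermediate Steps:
P(N) = -21 (P(N) = -3 + (6*(-4) + 6) = -3 + (-24 + 6) = -3 - 18 = -21)
o(p, A) = 3 + A/2
E(K) = -19/30 (E(K) = -5*1/6 + 1*(1/5) = -5/6 + 1/5 = -19/30)
M(F) = -21/2 (M(F) = (1/2)*(-21) = -21/2)
k(J, D) = 19/10 (k(J, D) = -3*(-19/30) = 19/10)
(69 + k(o(-2, -2), M(6)))**2 = (69 + 19/10)**2 = (709/10)**2 = 502681/100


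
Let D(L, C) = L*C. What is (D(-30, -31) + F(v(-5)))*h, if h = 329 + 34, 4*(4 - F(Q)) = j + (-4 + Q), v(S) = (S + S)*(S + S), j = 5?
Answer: 1319505/4 ≈ 3.2988e+5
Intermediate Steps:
v(S) = 4*S² (v(S) = (2*S)*(2*S) = 4*S²)
F(Q) = 15/4 - Q/4 (F(Q) = 4 - (5 + (-4 + Q))/4 = 4 - (1 + Q)/4 = 4 + (-¼ - Q/4) = 15/4 - Q/4)
h = 363
D(L, C) = C*L
(D(-30, -31) + F(v(-5)))*h = (-31*(-30) + (15/4 - (-5)²))*363 = (930 + (15/4 - 25))*363 = (930 - 85/4)*363 = (3635/4)*363 = 1319505/4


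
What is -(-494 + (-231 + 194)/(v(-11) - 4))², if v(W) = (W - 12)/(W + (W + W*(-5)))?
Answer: -5677471801/24025 ≈ -2.3632e+5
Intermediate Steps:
v(W) = -(-12 + W)/(3*W) (v(W) = (-12 + W)/(W + (W - 5*W)) = (-12 + W)/(W - 4*W) = (-12 + W)/((-3*W)) = (-12 + W)*(-1/(3*W)) = -(-12 + W)/(3*W))
-(-494 + (-231 + 194)/(v(-11) - 4))² = -(-494 + (-231 + 194)/((⅓)*(12 - 1*(-11))/(-11) - 4))² = -(-494 - 37/((⅓)*(-1/11)*(12 + 11) - 4))² = -(-494 - 37/((⅓)*(-1/11)*23 - 4))² = -(-494 - 37/(-23/33 - 4))² = -(-494 - 37/(-155/33))² = -(-494 - 37*(-33/155))² = -(-494 + 1221/155)² = -(-75349/155)² = -1*5677471801/24025 = -5677471801/24025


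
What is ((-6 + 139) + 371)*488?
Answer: 245952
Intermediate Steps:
((-6 + 139) + 371)*488 = (133 + 371)*488 = 504*488 = 245952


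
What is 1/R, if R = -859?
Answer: -1/859 ≈ -0.0011641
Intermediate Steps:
1/R = 1/(-859) = -1/859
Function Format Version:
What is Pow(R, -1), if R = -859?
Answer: Rational(-1, 859) ≈ -0.0011641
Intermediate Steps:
Pow(R, -1) = Pow(-859, -1) = Rational(-1, 859)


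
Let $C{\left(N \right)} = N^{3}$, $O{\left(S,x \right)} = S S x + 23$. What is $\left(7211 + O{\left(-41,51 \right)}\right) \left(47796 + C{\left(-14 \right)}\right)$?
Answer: $4188259180$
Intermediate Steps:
$O{\left(S,x \right)} = 23 + x S^{2}$ ($O{\left(S,x \right)} = S^{2} x + 23 = x S^{2} + 23 = 23 + x S^{2}$)
$\left(7211 + O{\left(-41,51 \right)}\right) \left(47796 + C{\left(-14 \right)}\right) = \left(7211 + \left(23 + 51 \left(-41\right)^{2}\right)\right) \left(47796 + \left(-14\right)^{3}\right) = \left(7211 + \left(23 + 51 \cdot 1681\right)\right) \left(47796 - 2744\right) = \left(7211 + \left(23 + 85731\right)\right) 45052 = \left(7211 + 85754\right) 45052 = 92965 \cdot 45052 = 4188259180$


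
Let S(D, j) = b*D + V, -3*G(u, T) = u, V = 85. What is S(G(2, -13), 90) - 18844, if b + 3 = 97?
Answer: -56465/3 ≈ -18822.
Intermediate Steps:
b = 94 (b = -3 + 97 = 94)
G(u, T) = -u/3
S(D, j) = 85 + 94*D (S(D, j) = 94*D + 85 = 85 + 94*D)
S(G(2, -13), 90) - 18844 = (85 + 94*(-1/3*2)) - 18844 = (85 + 94*(-2/3)) - 18844 = (85 - 188/3) - 18844 = 67/3 - 18844 = -56465/3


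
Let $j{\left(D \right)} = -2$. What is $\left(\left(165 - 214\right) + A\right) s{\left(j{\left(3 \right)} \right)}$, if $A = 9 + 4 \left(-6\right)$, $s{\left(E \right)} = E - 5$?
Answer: $448$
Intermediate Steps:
$s{\left(E \right)} = -5 + E$
$A = -15$ ($A = 9 - 24 = -15$)
$\left(\left(165 - 214\right) + A\right) s{\left(j{\left(3 \right)} \right)} = \left(\left(165 - 214\right) - 15\right) \left(-5 - 2\right) = \left(-49 - 15\right) \left(-7\right) = \left(-64\right) \left(-7\right) = 448$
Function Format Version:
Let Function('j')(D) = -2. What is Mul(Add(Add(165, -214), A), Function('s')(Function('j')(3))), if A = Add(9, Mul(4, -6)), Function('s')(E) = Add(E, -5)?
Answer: 448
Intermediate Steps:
Function('s')(E) = Add(-5, E)
A = -15 (A = Add(9, -24) = -15)
Mul(Add(Add(165, -214), A), Function('s')(Function('j')(3))) = Mul(Add(Add(165, -214), -15), Add(-5, -2)) = Mul(Add(-49, -15), -7) = Mul(-64, -7) = 448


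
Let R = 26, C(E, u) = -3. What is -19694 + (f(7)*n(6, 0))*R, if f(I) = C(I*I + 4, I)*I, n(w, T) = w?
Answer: -22970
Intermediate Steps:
f(I) = -3*I
-19694 + (f(7)*n(6, 0))*R = -19694 + (-3*7*6)*26 = -19694 - 21*6*26 = -19694 - 126*26 = -19694 - 3276 = -22970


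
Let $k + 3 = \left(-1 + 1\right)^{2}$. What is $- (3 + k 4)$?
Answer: $9$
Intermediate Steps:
$k = -3$ ($k = -3 + \left(-1 + 1\right)^{2} = -3 + 0^{2} = -3 + 0 = -3$)
$- (3 + k 4) = - (3 - 12) = \left(-1\right) \left(-9\right) = 9$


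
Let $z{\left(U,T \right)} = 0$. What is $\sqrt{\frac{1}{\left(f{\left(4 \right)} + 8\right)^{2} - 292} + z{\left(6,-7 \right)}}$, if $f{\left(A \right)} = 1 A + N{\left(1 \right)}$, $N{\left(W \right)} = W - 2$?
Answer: $\frac{i \sqrt{19}}{57} \approx 0.076472 i$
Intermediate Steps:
$N{\left(W \right)} = -2 + W$
$f{\left(A \right)} = -1 + A$ ($f{\left(A \right)} = 1 A + \left(-2 + 1\right) = A - 1 = -1 + A$)
$\sqrt{\frac{1}{\left(f{\left(4 \right)} + 8\right)^{2} - 292} + z{\left(6,-7 \right)}} = \sqrt{\frac{1}{\left(\left(-1 + 4\right) + 8\right)^{2} - 292} + 0} = \sqrt{\frac{1}{\left(3 + 8\right)^{2} - 292} + 0} = \sqrt{\frac{1}{11^{2} - 292} + 0} = \sqrt{\frac{1}{121 - 292} + 0} = \sqrt{\frac{1}{-171} + 0} = \sqrt{- \frac{1}{171} + 0} = \sqrt{- \frac{1}{171}} = \frac{i \sqrt{19}}{57}$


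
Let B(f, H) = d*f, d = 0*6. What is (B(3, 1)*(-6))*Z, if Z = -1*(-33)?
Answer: 0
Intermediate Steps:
Z = 33
d = 0
B(f, H) = 0 (B(f, H) = 0*f = 0)
(B(3, 1)*(-6))*Z = (0*(-6))*33 = 0*33 = 0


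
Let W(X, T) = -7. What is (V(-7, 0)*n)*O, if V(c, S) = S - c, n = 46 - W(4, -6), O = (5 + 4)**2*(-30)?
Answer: -901530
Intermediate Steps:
O = -2430 (O = 9**2*(-30) = 81*(-30) = -2430)
n = 53 (n = 46 - 1*(-7) = 46 + 7 = 53)
(V(-7, 0)*n)*O = ((0 - 1*(-7))*53)*(-2430) = ((0 + 7)*53)*(-2430) = (7*53)*(-2430) = 371*(-2430) = -901530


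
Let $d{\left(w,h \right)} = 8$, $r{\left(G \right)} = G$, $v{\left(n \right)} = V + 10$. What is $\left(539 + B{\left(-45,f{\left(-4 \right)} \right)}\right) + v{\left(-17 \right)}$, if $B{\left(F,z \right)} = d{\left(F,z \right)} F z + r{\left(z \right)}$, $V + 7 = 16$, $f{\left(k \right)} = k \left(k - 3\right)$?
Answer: $-9494$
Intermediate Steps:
$f{\left(k \right)} = k \left(-3 + k\right)$
$V = 9$ ($V = -7 + 16 = 9$)
$v{\left(n \right)} = 19$ ($v{\left(n \right)} = 9 + 10 = 19$)
$B{\left(F,z \right)} = z + 8 F z$ ($B{\left(F,z \right)} = 8 F z + z = z + 8 F z$)
$\left(539 + B{\left(-45,f{\left(-4 \right)} \right)}\right) + v{\left(-17 \right)} = \left(539 + - 4 \left(-3 - 4\right) \left(1 + 8 \left(-45\right)\right)\right) + 19 = \left(539 + \left(-4\right) \left(-7\right) \left(1 - 360\right)\right) + 19 = \left(539 + 28 \left(-359\right)\right) + 19 = \left(539 - 10052\right) + 19 = -9513 + 19 = -9494$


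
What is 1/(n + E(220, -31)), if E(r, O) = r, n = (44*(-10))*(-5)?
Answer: 1/2420 ≈ 0.00041322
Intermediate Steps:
n = 2200 (n = -440*(-5) = 2200)
1/(n + E(220, -31)) = 1/(2200 + 220) = 1/2420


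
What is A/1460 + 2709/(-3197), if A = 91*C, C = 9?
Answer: -1336797/4667620 ≈ -0.28640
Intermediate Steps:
A = 819 (A = 91*9 = 819)
A/1460 + 2709/(-3197) = 819/1460 + 2709/(-3197) = 819*(1/1460) + 2709*(-1/3197) = 819/1460 - 2709/3197 = -1336797/4667620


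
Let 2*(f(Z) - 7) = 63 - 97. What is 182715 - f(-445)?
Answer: 182725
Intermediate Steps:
f(Z) = -10 (f(Z) = 7 + (63 - 97)/2 = 7 + (½)*(-34) = 7 - 17 = -10)
182715 - f(-445) = 182715 - 1*(-10) = 182715 + 10 = 182725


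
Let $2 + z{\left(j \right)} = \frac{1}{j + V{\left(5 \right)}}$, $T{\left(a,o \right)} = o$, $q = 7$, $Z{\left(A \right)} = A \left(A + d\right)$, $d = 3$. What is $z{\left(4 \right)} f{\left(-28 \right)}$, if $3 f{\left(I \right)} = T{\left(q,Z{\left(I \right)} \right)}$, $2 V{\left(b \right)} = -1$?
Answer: $-400$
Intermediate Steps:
$Z{\left(A \right)} = A \left(3 + A\right)$ ($Z{\left(A \right)} = A \left(A + 3\right) = A \left(3 + A\right)$)
$V{\left(b \right)} = - \frac{1}{2}$ ($V{\left(b \right)} = \frac{1}{2} \left(-1\right) = - \frac{1}{2}$)
$f{\left(I \right)} = \frac{I \left(3 + I\right)}{3}$
$z{\left(j \right)} = -2 + \frac{1}{- \frac{1}{2} + j}$ ($z{\left(j \right)} = -2 + \frac{1}{j - \frac{1}{2}} = -2 + \frac{1}{- \frac{1}{2} + j}$)
$z{\left(4 \right)} f{\left(-28 \right)} = \frac{4 \left(1 - 4\right)}{-1 + 2 \cdot 4} \cdot \frac{1}{3} \left(-28\right) \left(3 - 28\right) = \frac{4 \left(1 - 4\right)}{-1 + 8} \cdot \frac{1}{3} \left(-28\right) \left(-25\right) = 4 \cdot \frac{1}{7} \left(-3\right) \frac{700}{3} = \left(- \frac{12}{7}\right) \frac{700}{3} = -400$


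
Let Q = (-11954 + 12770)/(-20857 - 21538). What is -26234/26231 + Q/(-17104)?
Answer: -1188930231889/1188795608905 ≈ -1.0001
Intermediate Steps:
Q = -816/42395 (Q = 816/(-42395) = 816*(-1/42395) = -816/42395 ≈ -0.019248)
-26234/26231 + Q/(-17104) = -26234/26231 - 816/42395/(-17104) = -26234*1/26231 - 816/42395*(-1/17104) = -26234/26231 + 51/45320255 = -1188930231889/1188795608905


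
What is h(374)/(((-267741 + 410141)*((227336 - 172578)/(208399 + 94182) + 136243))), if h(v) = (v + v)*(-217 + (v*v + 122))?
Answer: 7909178980307/1467595686699600 ≈ 0.0053892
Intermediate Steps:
h(v) = 2*v*(-95 + v**2) (h(v) = (2*v)*(-217 + (v**2 + 122)) = (2*v)*(-217 + (122 + v**2)) = (2*v)*(-95 + v**2) = 2*v*(-95 + v**2))
h(374)/(((-267741 + 410141)*((227336 - 172578)/(208399 + 94182) + 136243))) = (2*374*(-95 + 374**2))/(((-267741 + 410141)*((227336 - 172578)/(208399 + 94182) + 136243))) = (2*374*(-95 + 139876))/((142400*(54758/302581 + 136243))) = (2*374*139781)/((142400*(54758*(1/302581) + 136243))) = 104556188/((142400*(54758/302581 + 136243))) = 104556188/((142400*(41224597941/302581))) = 104556188/(5870382746798400/302581) = 104556188*(302581/5870382746798400) = 7909178980307/1467595686699600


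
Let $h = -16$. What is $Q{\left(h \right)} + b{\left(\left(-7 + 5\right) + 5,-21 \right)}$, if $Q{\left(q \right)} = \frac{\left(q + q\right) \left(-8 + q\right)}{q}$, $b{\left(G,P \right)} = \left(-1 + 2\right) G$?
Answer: $-45$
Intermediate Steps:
$b{\left(G,P \right)} = G$ ($b{\left(G,P \right)} = 1 G = G$)
$Q{\left(q \right)} = -16 + 2 q$ ($Q{\left(q \right)} = \frac{2 q \left(-8 + q\right)}{q} = -16 + 2 q$)
$Q{\left(h \right)} + b{\left(\left(-7 + 5\right) + 5,-21 \right)} = \left(-16 + 2 \left(-16\right)\right) + \left(\left(-7 + 5\right) + 5\right) = \left(-16 - 32\right) + \left(-2 + 5\right) = -48 + 3 = -45$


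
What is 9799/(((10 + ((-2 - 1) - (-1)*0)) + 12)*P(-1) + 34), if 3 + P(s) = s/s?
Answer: -9799/4 ≈ -2449.8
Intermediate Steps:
P(s) = -2 (P(s) = -3 + s/s = -3 + 1 = -2)
9799/(((10 + ((-2 - 1) - (-1)*0)) + 12)*P(-1) + 34) = 9799/(((10 + ((-2 - 1) - (-1)*0)) + 12)*(-2) + 34) = 9799/(((10 + (-3 - 1*0)) + 12)*(-2) + 34) = 9799/(((10 + (-3 + 0)) + 12)*(-2) + 34) = 9799/(((10 - 3) + 12)*(-2) + 34) = 9799/((7 + 12)*(-2) + 34) = 9799/(19*(-2) + 34) = 9799/(-38 + 34) = 9799/(-4) = 9799*(-¼) = -9799/4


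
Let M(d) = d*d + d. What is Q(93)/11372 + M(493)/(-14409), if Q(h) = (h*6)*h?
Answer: -1010909489/81929574 ≈ -12.339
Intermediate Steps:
Q(h) = 6*h² (Q(h) = (6*h)*h = 6*h²)
M(d) = d + d² (M(d) = d² + d = d + d²)
Q(93)/11372 + M(493)/(-14409) = (6*93²)/11372 + (493*(1 + 493))/(-14409) = (6*8649)*(1/11372) + (493*494)*(-1/14409) = 51894*(1/11372) + 243542*(-1/14409) = 25947/5686 - 243542/14409 = -1010909489/81929574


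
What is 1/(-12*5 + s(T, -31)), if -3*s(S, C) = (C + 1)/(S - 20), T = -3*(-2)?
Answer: -7/425 ≈ -0.016471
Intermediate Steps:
T = 6
s(S, C) = -(1 + C)/(3*(-20 + S)) (s(S, C) = -(C + 1)/(3*(S - 20)) = -(1 + C)/(3*(-20 + S)))
1/(-12*5 + s(T, -31)) = 1/(-12*5 + (-1 - 1*(-31))/(3*(-20 + 6))) = 1/(-60 + (1/3)*(-1 + 31)/(-14)) = 1/(-60 + (1/3)*(-1/14)*30) = 1/(-60 - 5/7) = 1/(-425/7) = -7/425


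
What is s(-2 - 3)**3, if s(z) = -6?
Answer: -216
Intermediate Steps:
s(-2 - 3)**3 = (-6)**3 = -216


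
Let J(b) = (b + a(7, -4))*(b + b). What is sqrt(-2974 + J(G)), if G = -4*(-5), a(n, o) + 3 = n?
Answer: I*sqrt(2014) ≈ 44.878*I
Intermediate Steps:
a(n, o) = -3 + n
G = 20
J(b) = 2*b*(4 + b) (J(b) = (b + (-3 + 7))*(b + b) = (b + 4)*(2*b) = (4 + b)*(2*b) = 2*b*(4 + b))
sqrt(-2974 + J(G)) = sqrt(-2974 + 2*20*(4 + 20)) = sqrt(-2974 + 2*20*24) = sqrt(-2974 + 960) = sqrt(-2014) = I*sqrt(2014)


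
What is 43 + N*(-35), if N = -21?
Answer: 778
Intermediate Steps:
43 + N*(-35) = 43 - 21*(-35) = 43 + 735 = 778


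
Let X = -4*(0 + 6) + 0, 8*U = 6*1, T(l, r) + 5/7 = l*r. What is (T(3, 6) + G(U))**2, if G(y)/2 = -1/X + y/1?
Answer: 2512225/7056 ≈ 356.04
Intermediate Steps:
T(l, r) = -5/7 + l*r
U = 3/4 (U = (6*1)/8 = (1/8)*6 = 3/4 ≈ 0.75000)
X = -24 (X = -4*6 + 0 = -24 + 0 = -24)
G(y) = 1/12 + 2*y (G(y) = 2*(-1/(-24) + y/1) = 2*(-1*(-1/24) + y*1) = 2*(1/24 + y) = 1/12 + 2*y)
(T(3, 6) + G(U))**2 = ((-5/7 + 3*6) + (1/12 + 2*(3/4)))**2 = ((-5/7 + 18) + (1/12 + 3/2))**2 = (121/7 + 19/12)**2 = (1585/84)**2 = 2512225/7056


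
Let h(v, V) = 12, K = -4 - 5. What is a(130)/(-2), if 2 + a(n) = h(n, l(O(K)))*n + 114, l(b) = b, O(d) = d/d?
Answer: -836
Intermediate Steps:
K = -9
O(d) = 1
a(n) = 112 + 12*n (a(n) = -2 + (12*n + 114) = -2 + (114 + 12*n) = 112 + 12*n)
a(130)/(-2) = (112 + 12*130)/(-2) = (112 + 1560)*(-½) = 1672*(-½) = -836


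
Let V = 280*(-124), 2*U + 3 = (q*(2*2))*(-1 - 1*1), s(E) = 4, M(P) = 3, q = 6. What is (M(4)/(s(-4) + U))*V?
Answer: 208320/43 ≈ 4844.6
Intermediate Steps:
U = -51/2 (U = -3/2 + ((6*(2*2))*(-1 - 1*1))/2 = -3/2 + ((6*4)*(-1 - 1))/2 = -3/2 + (24*(-2))/2 = -3/2 + (1/2)*(-48) = -3/2 - 24 = -51/2 ≈ -25.500)
V = -34720
(M(4)/(s(-4) + U))*V = (3/(4 - 51/2))*(-34720) = (3/(-43/2))*(-34720) = (3*(-2/43))*(-34720) = -6/43*(-34720) = 208320/43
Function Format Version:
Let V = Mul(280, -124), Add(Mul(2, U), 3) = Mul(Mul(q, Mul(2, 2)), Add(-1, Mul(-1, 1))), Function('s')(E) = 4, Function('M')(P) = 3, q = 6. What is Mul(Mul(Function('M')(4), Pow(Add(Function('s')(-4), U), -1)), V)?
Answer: Rational(208320, 43) ≈ 4844.6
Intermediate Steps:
U = Rational(-51, 2) (U = Add(Rational(-3, 2), Mul(Rational(1, 2), Mul(Mul(6, Mul(2, 2)), Add(-1, Mul(-1, 1))))) = Add(Rational(-3, 2), Mul(Rational(1, 2), Mul(Mul(6, 4), Add(-1, -1)))) = Add(Rational(-3, 2), Mul(Rational(1, 2), Mul(24, -2))) = Add(Rational(-3, 2), Mul(Rational(1, 2), -48)) = Add(Rational(-3, 2), -24) = Rational(-51, 2) ≈ -25.500)
V = -34720
Mul(Mul(Function('M')(4), Pow(Add(Function('s')(-4), U), -1)), V) = Mul(Mul(3, Pow(Add(4, Rational(-51, 2)), -1)), -34720) = Mul(Mul(3, Pow(Rational(-43, 2), -1)), -34720) = Mul(Mul(3, Rational(-2, 43)), -34720) = Mul(Rational(-6, 43), -34720) = Rational(208320, 43)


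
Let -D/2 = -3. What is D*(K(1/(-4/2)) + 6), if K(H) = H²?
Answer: 75/2 ≈ 37.500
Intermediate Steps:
D = 6 (D = -2*(-3) = 6)
D*(K(1/(-4/2)) + 6) = 6*((1/(-4/2))² + 6) = 6*((1/(-4*½))² + 6) = 6*((1/(-2))² + 6) = 6*((-½)² + 6) = 6*(¼ + 6) = 6*(25/4) = 75/2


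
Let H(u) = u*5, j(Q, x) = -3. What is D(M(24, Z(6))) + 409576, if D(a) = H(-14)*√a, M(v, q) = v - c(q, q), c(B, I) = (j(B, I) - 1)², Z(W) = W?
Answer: 409576 - 140*√2 ≈ 4.0938e+5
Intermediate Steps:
c(B, I) = 16 (c(B, I) = (-3 - 1)² = (-4)² = 16)
M(v, q) = -16 + v (M(v, q) = v - 1*16 = v - 16 = -16 + v)
H(u) = 5*u
D(a) = -70*√a (D(a) = (5*(-14))*√a = -70*√a)
D(M(24, Z(6))) + 409576 = -70*√(-16 + 24) + 409576 = -140*√2 + 409576 = 409576 - 140*√2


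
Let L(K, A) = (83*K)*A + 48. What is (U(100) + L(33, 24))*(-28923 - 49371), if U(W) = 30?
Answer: -5152841316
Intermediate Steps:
L(K, A) = 48 + 83*A*K (L(K, A) = 83*A*K + 48 = 48 + 83*A*K)
(U(100) + L(33, 24))*(-28923 - 49371) = (30 + (48 + 83*24*33))*(-28923 - 49371) = (30 + (48 + 65736))*(-78294) = (30 + 65784)*(-78294) = 65814*(-78294) = -5152841316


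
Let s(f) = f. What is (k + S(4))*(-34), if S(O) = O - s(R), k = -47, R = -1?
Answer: 1428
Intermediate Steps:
S(O) = 1 + O (S(O) = O - 1*(-1) = O + 1 = 1 + O)
(k + S(4))*(-34) = (-47 + (1 + 4))*(-34) = (-47 + 5)*(-34) = -42*(-34) = 1428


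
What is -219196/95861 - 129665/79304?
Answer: -29812936149/7602160744 ≈ -3.9216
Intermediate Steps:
-219196/95861 - 129665/79304 = -29812936149/7602160744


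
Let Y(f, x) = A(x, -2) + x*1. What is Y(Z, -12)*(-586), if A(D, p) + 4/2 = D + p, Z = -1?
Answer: 16408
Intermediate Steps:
A(D, p) = -2 + D + p (A(D, p) = -2 + (D + p) = -2 + D + p)
Y(f, x) = -4 + 2*x (Y(f, x) = (-2 + x - 2) + x*1 = (-4 + x) + x = -4 + 2*x)
Y(Z, -12)*(-586) = (-4 + 2*(-12))*(-586) = (-4 - 24)*(-586) = -28*(-586) = 16408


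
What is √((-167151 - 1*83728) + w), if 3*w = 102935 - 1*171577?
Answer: I*√2463837/3 ≈ 523.22*I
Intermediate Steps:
w = -68642/3 (w = (102935 - 1*171577)/3 = (102935 - 171577)/3 = (⅓)*(-68642) = -68642/3 ≈ -22881.)
√((-167151 - 1*83728) + w) = √((-167151 - 1*83728) - 68642/3) = √((-167151 - 83728) - 68642/3) = √(-250879 - 68642/3) = √(-821279/3) = I*√2463837/3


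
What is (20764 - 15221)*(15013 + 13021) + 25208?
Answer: 155417670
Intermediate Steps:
(20764 - 15221)*(15013 + 13021) + 25208 = 5543*28034 + 25208 = 155392462 + 25208 = 155417670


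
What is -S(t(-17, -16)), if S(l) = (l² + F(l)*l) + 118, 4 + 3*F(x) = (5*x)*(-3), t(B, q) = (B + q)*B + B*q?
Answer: 8329646/3 ≈ 2.7765e+6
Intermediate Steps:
t(B, q) = B*q + B*(B + q) (t(B, q) = B*(B + q) + B*q = B*q + B*(B + q))
F(x) = -4/3 - 5*x (F(x) = -4/3 + ((5*x)*(-3))/3 = -4/3 + (-15*x)/3 = -4/3 - 5*x)
S(l) = 118 + l² + l*(-4/3 - 5*l) (S(l) = (l² + (-4/3 - 5*l)*l) + 118 = (l² + l*(-4/3 - 5*l)) + 118 = 118 + l² + l*(-4/3 - 5*l))
-S(t(-17, -16)) = -(118 - 4*289*(-17 + 2*(-16))² - (-68)*(-17 + 2*(-16))/3) = -(118 - 4*289*(-17 - 32)² - (-68)*(-17 - 32)/3) = -(118 - 4*(-17*(-49))² - (-68)*(-49)/3) = -(118 - 4*833² - 4/3*833) = -(118 - 4*693889 - 3332/3) = -(118 - 2775556 - 3332/3) = -1*(-8329646/3) = 8329646/3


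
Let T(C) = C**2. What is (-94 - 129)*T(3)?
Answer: -2007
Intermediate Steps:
(-94 - 129)*T(3) = (-94 - 129)*3**2 = -223*9 = -2007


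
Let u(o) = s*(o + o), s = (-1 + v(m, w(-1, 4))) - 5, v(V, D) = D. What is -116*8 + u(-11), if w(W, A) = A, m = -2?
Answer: -884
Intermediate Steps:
s = -2 (s = (-1 + 4) - 5 = 3 - 5 = -2)
u(o) = -4*o (u(o) = -2*(o + o) = -4*o)
-116*8 + u(-11) = -116*8 - 4*(-11) = -928 + 44 = -884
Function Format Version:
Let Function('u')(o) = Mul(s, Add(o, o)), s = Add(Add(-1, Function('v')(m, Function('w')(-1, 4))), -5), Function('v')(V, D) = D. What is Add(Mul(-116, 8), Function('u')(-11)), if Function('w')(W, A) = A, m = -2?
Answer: -884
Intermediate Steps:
s = -2 (s = Add(Add(-1, 4), -5) = Add(3, -5) = -2)
Function('u')(o) = Mul(-4, o) (Function('u')(o) = Mul(-2, Add(o, o)) = Mul(-2, Mul(2, o)) = Mul(-4, o))
Add(Mul(-116, 8), Function('u')(-11)) = Add(Mul(-116, 8), Mul(-4, -11)) = Add(-928, 44) = -884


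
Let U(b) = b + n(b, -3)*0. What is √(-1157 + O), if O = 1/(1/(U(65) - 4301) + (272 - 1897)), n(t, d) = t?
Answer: 17*I*√189694398547337/6883501 ≈ 34.015*I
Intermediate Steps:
U(b) = b (U(b) = b + b*0 = b + 0 = b)
O = -4236/6883501 (O = 1/(1/(65 - 4301) + (272 - 1897)) = 1/(1/(-4236) - 1625) = 1/(-1/4236 - 1625) = 1/(-6883501/4236) = -4236/6883501 ≈ -0.00061538)
√(-1157 + O) = √(-1157 - 4236/6883501) = √(-7964214893/6883501) = 17*I*√189694398547337/6883501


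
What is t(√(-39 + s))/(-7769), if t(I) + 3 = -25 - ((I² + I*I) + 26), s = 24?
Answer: 24/7769 ≈ 0.0030892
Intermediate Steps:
t(I) = -54 - 2*I² (t(I) = -3 + (-25 - ((I² + I*I) + 26)) = -3 + (-25 - ((I² + I²) + 26)) = -3 + (-25 - (2*I² + 26)) = -3 + (-25 - (26 + 2*I²)) = -3 + (-25 + (-26 - 2*I²)) = -3 + (-51 - 2*I²) = -54 - 2*I²)
t(√(-39 + s))/(-7769) = (-54 - 2*(√(-39 + 24))²)/(-7769) = (-54 - 2*(√(-15))²)*(-1/7769) = (-54 - 2*(I*√15)²)*(-1/7769) = (-54 - 2*(-15))*(-1/7769) = (-54 + 30)*(-1/7769) = -24*(-1/7769) = 24/7769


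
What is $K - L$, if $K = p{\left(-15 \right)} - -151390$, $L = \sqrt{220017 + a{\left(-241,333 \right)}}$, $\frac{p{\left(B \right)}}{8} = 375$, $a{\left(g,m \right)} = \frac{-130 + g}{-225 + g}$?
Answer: $154390 - \frac{\sqrt{47778184538}}{466} \approx 1.5392 \cdot 10^{5}$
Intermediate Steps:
$a{\left(g,m \right)} = \frac{-130 + g}{-225 + g}$
$p{\left(B \right)} = 3000$ ($p{\left(B \right)} = 8 \cdot 375 = 3000$)
$L = \frac{\sqrt{47778184538}}{466}$ ($L = \sqrt{220017 + \frac{-130 - 241}{-225 - 241}} = \sqrt{220017 + \frac{1}{-466} \left(-371\right)} = \sqrt{220017 - - \frac{371}{466}} = \sqrt{220017 + \frac{371}{466}} = \sqrt{\frac{102528293}{466}} = \frac{\sqrt{47778184538}}{466} \approx 469.06$)
$K = 154390$ ($K = 3000 - -151390 = 3000 + 151390 = 154390$)
$K - L = 154390 - \frac{\sqrt{47778184538}}{466}$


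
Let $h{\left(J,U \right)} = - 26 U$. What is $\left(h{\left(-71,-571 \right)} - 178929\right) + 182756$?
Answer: $18673$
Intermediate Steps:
$\left(h{\left(-71,-571 \right)} - 178929\right) + 182756 = \left(\left(-26\right) \left(-571\right) - 178929\right) + 182756 = \left(14846 - 178929\right) + 182756 = -164083 + 182756 = 18673$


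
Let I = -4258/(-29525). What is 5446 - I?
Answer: 160788892/29525 ≈ 5445.9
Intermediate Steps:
I = 4258/29525 (I = -4258*(-1/29525) = 4258/29525 ≈ 0.14422)
5446 - I = 5446 - 1*4258/29525 = 5446 - 4258/29525 = 160788892/29525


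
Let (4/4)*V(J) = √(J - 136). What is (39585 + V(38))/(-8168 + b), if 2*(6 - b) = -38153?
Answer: 79170/21829 + 14*I*√2/21829 ≈ 3.6268 + 0.000907*I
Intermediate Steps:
b = 38165/2 (b = 6 - ½*(-38153) = 6 + 38153/2 = 38165/2 ≈ 19083.)
V(J) = √(-136 + J) (V(J) = √(J - 136) = √(-136 + J))
(39585 + V(38))/(-8168 + b) = (39585 + √(-136 + 38))/(-8168 + 38165/2) = (39585 + √(-98))/(21829/2) = (39585 + 7*I*√2)*(2/21829) = 79170/21829 + 14*I*√2/21829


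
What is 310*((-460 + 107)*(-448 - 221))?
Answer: 73208670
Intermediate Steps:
310*((-460 + 107)*(-448 - 221)) = 310*(-353*(-669)) = 310*236157 = 73208670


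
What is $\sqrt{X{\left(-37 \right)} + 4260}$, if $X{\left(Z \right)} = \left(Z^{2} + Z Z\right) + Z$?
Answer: $\sqrt{6961} \approx 83.433$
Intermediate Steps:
$X{\left(Z \right)} = Z + 2 Z^{2}$ ($X{\left(Z \right)} = \left(Z^{2} + Z^{2}\right) + Z = 2 Z^{2} + Z = Z + 2 Z^{2}$)
$\sqrt{X{\left(-37 \right)} + 4260} = \sqrt{- 37 \left(1 + 2 \left(-37\right)\right) + 4260} = \sqrt{- 37 \left(1 - 74\right) + 4260} = \sqrt{\left(-37\right) \left(-73\right) + 4260} = \sqrt{2701 + 4260} = \sqrt{6961}$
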